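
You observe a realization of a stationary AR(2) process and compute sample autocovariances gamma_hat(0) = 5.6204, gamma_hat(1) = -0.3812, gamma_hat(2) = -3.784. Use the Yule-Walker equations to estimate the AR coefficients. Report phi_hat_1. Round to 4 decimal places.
\hat\phi_{1} = -0.1140

The Yule-Walker equations for an AR(p) process read, in matrix form,
  Gamma_p phi = r_p,   with   (Gamma_p)_{ij} = gamma(|i - j|),
                       (r_p)_i = gamma(i),   i,j = 1..p.
Substitute the sample gammas (Toeplitz matrix and right-hand side of size 2):
  Gamma_p = [[5.6204, -0.3812], [-0.3812, 5.6204]]
  r_p     = [-0.3812, -3.784]
Written out:
  5.6204 phi_1 - 0.3812 phi_2 = -0.3812
  -0.3812 phi_1 + 5.6204 phi_2 = -3.784
Solve by Cramer's rule:
  det = gamma(0)^2 - gamma(1)^2 = (5.6204)^2 - (-0.3812)^2 = 31.58889616 - 0.14531344 = 31.44358272
  phi_hat_1 = [gamma(1) gamma(0) - gamma(1) gamma(2)] / det = [(-0.3812)(5.6204) - (-0.3812)(-3.784)] / 31.44358272 = -3.58495728 / 31.44358272 = -0.114
  phi_hat_2 = [gamma(0) gamma(2) - gamma(1)^2] / det = [(5.6204)(-3.784) - (-0.3812)^2] / 31.44358272 = -21.41290704 / 31.44358272 = -0.681
So phi_hat = [-0.1140, -0.6810].
Therefore phi_hat_1 = -0.1140.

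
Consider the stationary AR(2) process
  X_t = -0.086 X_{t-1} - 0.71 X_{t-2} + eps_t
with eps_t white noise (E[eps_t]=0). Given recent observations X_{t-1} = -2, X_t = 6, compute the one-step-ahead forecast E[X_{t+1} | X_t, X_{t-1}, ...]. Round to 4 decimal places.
E[X_{t+1} \mid \mathcal F_t] = 0.9040

For an AR(p) model X_t = c + sum_i phi_i X_{t-i} + eps_t, the
one-step-ahead conditional mean is
  E[X_{t+1} | X_t, ...] = c + sum_i phi_i X_{t+1-i}.
Substitute known values:
  E[X_{t+1} | ...] = (-0.086) * (6) + (-0.71) * (-2)
                   = 0.9040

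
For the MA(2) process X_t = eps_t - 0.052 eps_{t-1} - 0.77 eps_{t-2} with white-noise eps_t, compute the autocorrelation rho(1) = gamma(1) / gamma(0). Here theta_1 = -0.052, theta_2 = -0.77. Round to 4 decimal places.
\rho(1) = -0.0075

For an MA(q) process with theta_0 = 1, the autocovariance is
  gamma(k) = sigma^2 * sum_{i=0..q-k} theta_i * theta_{i+k},
and rho(k) = gamma(k) / gamma(0). Sigma^2 cancels.
  numerator   = (1)*(-0.052) + (-0.052)*(-0.77) = -0.01196.
  denominator = (1)^2 + (-0.052)^2 + (-0.77)^2 = 1.595604.
  rho(1) = -0.01196 / 1.595604 = -0.0075.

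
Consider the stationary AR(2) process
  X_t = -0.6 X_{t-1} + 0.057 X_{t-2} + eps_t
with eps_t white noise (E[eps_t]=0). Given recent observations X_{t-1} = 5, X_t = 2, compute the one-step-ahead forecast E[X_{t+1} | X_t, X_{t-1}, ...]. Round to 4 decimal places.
E[X_{t+1} \mid \mathcal F_t] = -0.9150

For an AR(p) model X_t = c + sum_i phi_i X_{t-i} + eps_t, the
one-step-ahead conditional mean is
  E[X_{t+1} | X_t, ...] = c + sum_i phi_i X_{t+1-i}.
Substitute known values:
  E[X_{t+1} | ...] = (-0.6) * (2) + (0.057) * (5)
                   = -0.9150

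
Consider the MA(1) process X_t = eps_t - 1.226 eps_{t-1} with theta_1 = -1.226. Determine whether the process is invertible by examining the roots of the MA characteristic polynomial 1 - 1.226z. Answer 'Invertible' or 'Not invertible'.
\text{Not invertible}

The MA(q) characteristic polynomial is P(z) = 1 - 1.226z.
Invertibility requires all roots to lie outside the unit circle, i.e. |z| > 1 for every root.
This is linear in z: 1 + (-1.226) z = 0  =>  z = -1/(-1.226) = 0.815661,  |z| = 0.815661.
Moduli of all roots: 0.8157.
All moduli strictly greater than 1? No.
Verdict: Not invertible.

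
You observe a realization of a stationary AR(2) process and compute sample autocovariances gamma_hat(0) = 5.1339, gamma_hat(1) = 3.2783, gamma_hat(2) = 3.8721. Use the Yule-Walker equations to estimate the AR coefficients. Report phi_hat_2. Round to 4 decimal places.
\hat\phi_{2} = 0.5850

The Yule-Walker equations for an AR(p) process read, in matrix form,
  Gamma_p phi = r_p,   with   (Gamma_p)_{ij} = gamma(|i - j|),
                       (r_p)_i = gamma(i),   i,j = 1..p.
Substitute the sample gammas (Toeplitz matrix and right-hand side of size 2):
  Gamma_p = [[5.1339, 3.2783], [3.2783, 5.1339]]
  r_p     = [3.2783, 3.8721]
Written out:
  5.1339 phi_1 + 3.2783 phi_2 = 3.2783
  3.2783 phi_1 + 5.1339 phi_2 = 3.8721
Solve by Cramer's rule:
  det = gamma(0)^2 - gamma(1)^2 = (5.1339)^2 - (3.2783)^2 = 26.35692921 - 10.74725089 = 15.60967832
  phi_hat_1 = [gamma(1) gamma(0) - gamma(1) gamma(2)] / det = [(3.2783)(5.1339) - (3.2783)(3.8721)] / 15.60967832 = 4.13655894 / 15.60967832 = 0.265
  phi_hat_2 = [gamma(0) gamma(2) - gamma(1)^2] / det = [(5.1339)(3.8721) - (3.2783)^2] / 15.60967832 = 9.1317233 / 15.60967832 = 0.585
So phi_hat = [0.2650, 0.5850].
Therefore phi_hat_2 = 0.5850.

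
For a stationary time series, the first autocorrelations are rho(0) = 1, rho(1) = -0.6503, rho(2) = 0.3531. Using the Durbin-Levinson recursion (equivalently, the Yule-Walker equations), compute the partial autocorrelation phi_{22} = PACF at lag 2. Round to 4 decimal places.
\phi_{22} = -0.1209

The PACF at lag k is phi_{kk}, the last component of the solution
to the Yule-Walker system G_k phi = r_k where
  (G_k)_{ij} = rho(|i - j|), (r_k)_i = rho(i), i,j = 1..k.
Equivalently, Durbin-Levinson gives phi_{kk} iteratively:
  phi_{11} = rho(1)
  phi_{kk} = [rho(k) - sum_{j=1..k-1} phi_{k-1,j} rho(k-j)]
            / [1 - sum_{j=1..k-1} phi_{k-1,j} rho(j)],
  phi_{k,j} = phi_{k-1,j} - phi_{kk} phi_{k-1,k-j},  j = 1..k-1.
Step k = 1:
  phi_11 = rho(1) = -0.6503.
Step k = 2:
  phi_22 = [rho(2) - phi_11 rho(1)] / [1 - phi_11 rho(1)] = [0.3531 - (-0.6503)(-0.6503)] / [1 - (-0.6503)(-0.6503)]
         = -0.06979009 / 0.57710991 = -0.1209.
Therefore phi_{22} = -0.1209.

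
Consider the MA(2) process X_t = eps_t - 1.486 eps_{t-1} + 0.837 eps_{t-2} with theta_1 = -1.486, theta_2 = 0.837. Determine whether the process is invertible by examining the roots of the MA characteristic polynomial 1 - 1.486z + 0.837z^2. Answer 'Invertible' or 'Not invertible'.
\text{Invertible}

The MA(q) characteristic polynomial is P(z) = 1 - 1.486z + 0.837z^2.
Invertibility requires all roots to lie outside the unit circle, i.e. |z| > 1 for every root.
Set 1 + (-1.486) z + (0.837) z^2 = 0, i.e. a z^2 + b z + c = 0 with a = 0.837, b = -1.486, c = 1.
Discriminant D = b^2 - 4ac = (-1.486)^2 - 4*(0.837)*1 = 2.208196 - (3.348) = -1.139804.
D < 0, so the roots are the complex-conjugate pair z = (-b +/- i sqrt(-D)) / (2a) = 0.8877 +/- 0.6378i.
For a conjugate pair |z|^2 = z * conj(z) = (product of roots) = c/a = 1/(0.837) = 1.194743, so |z| = sqrt(1.194743) = 1.093 for both roots.
Moduli of all roots: 1.0930, 1.0930.
All moduli strictly greater than 1? Yes.
Verdict: Invertible.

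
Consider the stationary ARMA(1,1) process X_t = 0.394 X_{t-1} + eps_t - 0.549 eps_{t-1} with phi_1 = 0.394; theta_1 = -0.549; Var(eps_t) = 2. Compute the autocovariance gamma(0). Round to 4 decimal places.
\gamma(0) = 2.0569

Multiply the model equation by X_{t-k} and take expectations. With theta_0 = psi_0 = 1 and psi_j the MA(infinity) weights, this gives
  gamma(k) - sum_i phi_i gamma(k-i) = c_k,
  c_k = sigma^2 * sum_{j=k..q} theta_j psi_{j-k}   (c_k = 0 for k > q),
using gamma(-m) = gamma(m).
psi-weights needed (psi_j = theta_j + sum_i phi_i psi_{j-i}):
  psi_1 = theta_1 + phi_1 = -0.549 + (0.394) = -0.155
Right-hand sides:
  c_0 = sigma^2 (1 + theta_1 psi_1) = 2 * (1 + (-0.549)(-0.155)) = 2 * 1.085095 = 2.17019
  c_1 = sigma^2 theta_1 = 2 * (-0.549) = -1.098
  c_2 = 0
Equations for k = 0 and k = 1 (AR order 1):
  gamma(0) = phi_1 gamma(1) + c_0
  gamma(1) = phi_1 gamma(0) + c_1
Substituting the second into the first: gamma(0) (1 - phi_1^2) = c_0 + phi_1 c_1, so
  gamma(0) = (c_0 + phi_1 c_1) / (1 - phi_1^2) = (2.17019 + (0.394)(-1.098)) / (1 - (0.394)^2) = 1.737578 / 0.844764 = 2.05688.
Therefore gamma(0) = 2.0569 (to 4 decimal places).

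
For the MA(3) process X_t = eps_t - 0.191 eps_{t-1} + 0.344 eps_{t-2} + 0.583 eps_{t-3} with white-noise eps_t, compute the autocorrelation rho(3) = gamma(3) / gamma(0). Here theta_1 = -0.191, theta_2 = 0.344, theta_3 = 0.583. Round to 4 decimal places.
\rho(3) = 0.3900

For an MA(q) process with theta_0 = 1, the autocovariance is
  gamma(k) = sigma^2 * sum_{i=0..q-k} theta_i * theta_{i+k},
and rho(k) = gamma(k) / gamma(0). Sigma^2 cancels.
  numerator   = (1)*(0.583) = 0.583.
  denominator = (1)^2 + (-0.191)^2 + (0.344)^2 + (0.583)^2 = 1.494706.
  rho(3) = 0.583 / 1.494706 = 0.3900.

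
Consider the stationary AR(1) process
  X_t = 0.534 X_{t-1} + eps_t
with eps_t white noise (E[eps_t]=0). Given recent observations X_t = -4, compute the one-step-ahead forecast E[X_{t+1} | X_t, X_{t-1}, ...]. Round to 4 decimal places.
E[X_{t+1} \mid \mathcal F_t] = -2.1360

For an AR(p) model X_t = c + sum_i phi_i X_{t-i} + eps_t, the
one-step-ahead conditional mean is
  E[X_{t+1} | X_t, ...] = c + sum_i phi_i X_{t+1-i}.
Substitute known values:
  E[X_{t+1} | ...] = (0.534) * (-4)
                   = -2.1360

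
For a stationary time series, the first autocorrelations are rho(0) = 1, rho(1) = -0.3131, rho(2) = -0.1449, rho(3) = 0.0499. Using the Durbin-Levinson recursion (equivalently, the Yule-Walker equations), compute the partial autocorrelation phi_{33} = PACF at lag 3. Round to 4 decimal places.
\phi_{33} = -0.1100

The PACF at lag k is phi_{kk}, the last component of the solution
to the Yule-Walker system G_k phi = r_k where
  (G_k)_{ij} = rho(|i - j|), (r_k)_i = rho(i), i,j = 1..k.
Equivalently, Durbin-Levinson gives phi_{kk} iteratively:
  phi_{11} = rho(1)
  phi_{kk} = [rho(k) - sum_{j=1..k-1} phi_{k-1,j} rho(k-j)]
            / [1 - sum_{j=1..k-1} phi_{k-1,j} rho(j)],
  phi_{k,j} = phi_{k-1,j} - phi_{kk} phi_{k-1,k-j},  j = 1..k-1.
Step k = 1:
  phi_11 = rho(1) = -0.3131.
Step k = 2:
  phi_22 = [rho(2) - phi_11 rho(1)] / [1 - phi_11 rho(1)] = [-0.1449 - (-0.3131)(-0.3131)] / [1 - (-0.3131)(-0.3131)]
         = -0.24293161 / 0.90196839 = -0.269335.
  Update: phi_21 = phi_11 - phi_22 phi_11 = -0.3131 - (-0.269335)(-0.3131) = -0.397429.
Step k = 3:
  phi_33 = [rho(3) - phi_21 rho(2) - phi_22 rho(1)] / [1 - phi_21 rho(1) - phi_22 rho(2)]
    numerator   = 0.0499 - (-0.397429)(-0.1449) - (-0.269335)(-0.3131) = -0.0920162
    denominator = 1 - (-0.397429)(-0.3131) - (-0.269335)(-0.1449) = 0.83653842
  phi_33 = -0.0920162 / 0.83653842 = -0.11.
Therefore phi_{33} = -0.1100.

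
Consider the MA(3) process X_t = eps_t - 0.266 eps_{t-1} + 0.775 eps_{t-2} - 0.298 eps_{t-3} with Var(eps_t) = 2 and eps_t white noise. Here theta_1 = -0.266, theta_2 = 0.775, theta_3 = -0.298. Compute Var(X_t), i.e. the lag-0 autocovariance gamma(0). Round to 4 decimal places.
\gamma(0) = 3.5204

For an MA(q) process X_t = eps_t + sum_i theta_i eps_{t-i} with
Var(eps_t) = sigma^2, the variance is
  gamma(0) = sigma^2 * (1 + sum_i theta_i^2).
  sum_i theta_i^2 = (-0.266)^2 + (0.775)^2 + (-0.298)^2 = 0.070756 + 0.600625 + 0.088804 = 0.760185.
  gamma(0) = 2 * (1 + 0.760185) = 2 * 1.760185 = 3.52037, which rounds to 3.5204.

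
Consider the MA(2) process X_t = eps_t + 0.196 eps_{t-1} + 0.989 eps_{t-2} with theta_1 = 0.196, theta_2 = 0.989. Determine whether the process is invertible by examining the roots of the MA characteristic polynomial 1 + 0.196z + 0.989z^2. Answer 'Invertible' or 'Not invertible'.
\text{Invertible}

The MA(q) characteristic polynomial is P(z) = 1 + 0.196z + 0.989z^2.
Invertibility requires all roots to lie outside the unit circle, i.e. |z| > 1 for every root.
Set 1 + (0.196) z + (0.989) z^2 = 0, i.e. a z^2 + b z + c = 0 with a = 0.989, b = 0.196, c = 1.
Discriminant D = b^2 - 4ac = (0.196)^2 - 4*(0.989)*1 = 0.038416 - (3.956) = -3.917584.
D < 0, so the roots are the complex-conjugate pair z = (-b +/- i sqrt(-D)) / (2a) = -0.0991 +/- 1.0007i.
For a conjugate pair |z|^2 = z * conj(z) = (product of roots) = c/a = 1/(0.989) = 1.011122, so |z| = sqrt(1.011122) = 1.0055 for both roots.
Moduli of all roots: 1.0055, 1.0055.
All moduli strictly greater than 1? Yes.
Verdict: Invertible.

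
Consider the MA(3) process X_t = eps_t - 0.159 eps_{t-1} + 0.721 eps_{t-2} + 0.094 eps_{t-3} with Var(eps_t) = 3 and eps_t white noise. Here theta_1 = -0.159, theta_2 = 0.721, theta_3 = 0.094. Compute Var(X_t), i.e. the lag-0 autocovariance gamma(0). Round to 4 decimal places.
\gamma(0) = 4.6619

For an MA(q) process X_t = eps_t + sum_i theta_i eps_{t-i} with
Var(eps_t) = sigma^2, the variance is
  gamma(0) = sigma^2 * (1 + sum_i theta_i^2).
  sum_i theta_i^2 = (-0.159)^2 + (0.721)^2 + (0.094)^2 = 0.025281 + 0.519841 + 0.008836 = 0.553958.
  gamma(0) = 3 * (1 + 0.553958) = 3 * 1.553958 = 4.661874, which rounds to 4.6619.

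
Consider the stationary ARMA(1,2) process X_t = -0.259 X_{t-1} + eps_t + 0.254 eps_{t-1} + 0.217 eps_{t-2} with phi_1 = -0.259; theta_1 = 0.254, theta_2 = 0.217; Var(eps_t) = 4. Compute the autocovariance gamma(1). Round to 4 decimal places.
\gamma(1) = -0.0773

Multiply the model equation by X_{t-k} and take expectations. With theta_0 = psi_0 = 1 and psi_j the MA(infinity) weights, this gives
  gamma(k) - sum_i phi_i gamma(k-i) = c_k,
  c_k = sigma^2 * sum_{j=k..q} theta_j psi_{j-k}   (c_k = 0 for k > q),
using gamma(-m) = gamma(m).
psi-weights needed (psi_j = theta_j + sum_i phi_i psi_{j-i}):
  psi_1 = theta_1 + phi_1 = 0.254 + (-0.259) = -0.005
  psi_2 = theta_2 + phi_1 psi_1 = 0.217 + (-0.259)(-0.005) = 0.218295
Right-hand sides:
  c_0 = sigma^2 (1 + theta_1 psi_1 + theta_2 psi_2) = 4 * (1 + (0.254)(-0.005) + (0.217)(0.218295)) = 4 * 1.0461 = 4.1844
  c_1 = sigma^2 (theta_1 + theta_2 psi_1) = 4 * (0.254 + (0.217)(-0.005)) = 1.01166
  c_2 = sigma^2 theta_2 = 4 * (0.217) = 0.868
Equations for k = 0 and k = 1 (AR order 1):
  gamma(0) = phi_1 gamma(1) + c_0
  gamma(1) = phi_1 gamma(0) + c_1
Substituting the second into the first: gamma(0) (1 - phi_1^2) = c_0 + phi_1 c_1, so
  gamma(0) = (c_0 + phi_1 c_1) / (1 - phi_1^2) = (4.1844 + (-0.259)(1.01166)) / (1 - (-0.259)^2) = 3.92238 / 0.932919 = 4.204417.
  gamma(1) = phi_1 gamma(0) + c_1 = (-0.259)(4.204417) + (1.01166) = -0.077284.
Therefore gamma(1) = -0.0773 (to 4 decimal places).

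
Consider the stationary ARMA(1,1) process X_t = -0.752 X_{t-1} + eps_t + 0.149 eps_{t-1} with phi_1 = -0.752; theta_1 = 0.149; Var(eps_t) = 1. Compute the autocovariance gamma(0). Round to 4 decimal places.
\gamma(0) = 1.8369

Multiply the model equation by X_{t-k} and take expectations. With theta_0 = psi_0 = 1 and psi_j the MA(infinity) weights, this gives
  gamma(k) - sum_i phi_i gamma(k-i) = c_k,
  c_k = sigma^2 * sum_{j=k..q} theta_j psi_{j-k}   (c_k = 0 for k > q),
using gamma(-m) = gamma(m).
psi-weights needed (psi_j = theta_j + sum_i phi_i psi_{j-i}):
  psi_1 = theta_1 + phi_1 = 0.149 + (-0.752) = -0.603
Right-hand sides:
  c_0 = sigma^2 (1 + theta_1 psi_1) = 1 * (1 + (0.149)(-0.603)) = 1 * 0.910153 = 0.910153
  c_1 = sigma^2 theta_1 = 1 * (0.149) = 0.149
  c_2 = 0
Equations for k = 0 and k = 1 (AR order 1):
  gamma(0) = phi_1 gamma(1) + c_0
  gamma(1) = phi_1 gamma(0) + c_1
Substituting the second into the first: gamma(0) (1 - phi_1^2) = c_0 + phi_1 c_1, so
  gamma(0) = (c_0 + phi_1 c_1) / (1 - phi_1^2) = (0.910153 + (-0.752)(0.149)) / (1 - (-0.752)^2) = 0.798105 / 0.434496 = 1.836852.
Therefore gamma(0) = 1.8369 (to 4 decimal places).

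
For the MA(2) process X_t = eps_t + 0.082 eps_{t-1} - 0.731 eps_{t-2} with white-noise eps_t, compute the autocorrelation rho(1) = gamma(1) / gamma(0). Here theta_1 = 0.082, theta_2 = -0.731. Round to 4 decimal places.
\rho(1) = 0.0143

For an MA(q) process with theta_0 = 1, the autocovariance is
  gamma(k) = sigma^2 * sum_{i=0..q-k} theta_i * theta_{i+k},
and rho(k) = gamma(k) / gamma(0). Sigma^2 cancels.
  numerator   = (1)*(0.082) + (0.082)*(-0.731) = 0.022058.
  denominator = (1)^2 + (0.082)^2 + (-0.731)^2 = 1.541085.
  rho(1) = 0.022058 / 1.541085 = 0.0143.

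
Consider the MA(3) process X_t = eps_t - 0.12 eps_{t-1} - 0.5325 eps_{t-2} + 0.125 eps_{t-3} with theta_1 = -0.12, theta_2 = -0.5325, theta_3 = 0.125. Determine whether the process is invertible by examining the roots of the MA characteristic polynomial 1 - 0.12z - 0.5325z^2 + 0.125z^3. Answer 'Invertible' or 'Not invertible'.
\text{Invertible}

The MA(q) characteristic polynomial is P(z) = 1 - 0.12z - 0.5325z^2 + 0.125z^3.
Invertibility requires all roots to lie outside the unit circle, i.e. |z| > 1 for every root.
Degree 3: look for a simple real root z0 first, then factor out (1 - z/z0) and solve the remaining quadratic.
Testing z0 = 4: P(4) = 1 + (-0.12)(4) + (-0.5325)(4)^2 + (0.125)(4)^3
  = 1 + (-0.48) + (-8.52) + (8) = 0.  So z_0 = 4 is a root, |z_0| = 4.
Divide out the factor (1 - 0.25 z) = (1 - z/z0) (since 1/z0 = 0.25):
  P(z) = (1 - 0.25 z)(1 + (0.13) z + (-0.5) z^2)
  [check: z-coef 0.13 - (0.25) = -0.12; z^2-coef -0.5 - (0.25)(0.13) = -0.5325; z^3-coef -(0.25)(-0.5) = 0.125.]
Remaining roots from the quadratic factor 1 + (0.13) z + (-0.5) z^2:
  Set 1 + (0.13) z + (-0.5) z^2 = 0, i.e. a z^2 + b z + c = 0 with a = -0.5, b = 0.13, c = 1.
  Discriminant D = b^2 - 4ac = (0.13)^2 - 4*(-0.5)*1 = 0.0169 - (-2) = 2.0169.
  D >= 0, so the roots are real: z = (-b +/- sqrt(D)) / (2a) = (-0.13 +/- 1.420176) / (-1).
    z_1 = (-0.13 + 1.420176) / (-1) = -1.2902,   |z_1| = 1.2902.
    z_2 = (-0.13 - 1.420176) / (-1) = 1.5502,   |z_2| = 1.5502.
Moduli of all roots: 4.0000, 1.2902, 1.5502.
All moduli strictly greater than 1? Yes.
Verdict: Invertible.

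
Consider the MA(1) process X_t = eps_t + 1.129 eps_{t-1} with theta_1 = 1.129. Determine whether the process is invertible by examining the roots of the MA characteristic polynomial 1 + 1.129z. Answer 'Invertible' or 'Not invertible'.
\text{Not invertible}

The MA(q) characteristic polynomial is P(z) = 1 + 1.129z.
Invertibility requires all roots to lie outside the unit circle, i.e. |z| > 1 for every root.
This is linear in z: 1 + (1.129) z = 0  =>  z = -1/(1.129) = -0.88574,  |z| = 0.88574.
Moduli of all roots: 0.8857.
All moduli strictly greater than 1? No.
Verdict: Not invertible.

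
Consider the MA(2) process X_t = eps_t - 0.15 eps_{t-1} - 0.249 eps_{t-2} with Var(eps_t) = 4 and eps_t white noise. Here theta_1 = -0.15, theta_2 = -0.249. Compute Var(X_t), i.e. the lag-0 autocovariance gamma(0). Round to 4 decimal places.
\gamma(0) = 4.3380

For an MA(q) process X_t = eps_t + sum_i theta_i eps_{t-i} with
Var(eps_t) = sigma^2, the variance is
  gamma(0) = sigma^2 * (1 + sum_i theta_i^2).
  sum_i theta_i^2 = (-0.15)^2 + (-0.249)^2 = 0.0225 + 0.062001 = 0.084501.
  gamma(0) = 4 * (1 + 0.084501) = 4 * 1.084501 = 4.338004, which rounds to 4.3380.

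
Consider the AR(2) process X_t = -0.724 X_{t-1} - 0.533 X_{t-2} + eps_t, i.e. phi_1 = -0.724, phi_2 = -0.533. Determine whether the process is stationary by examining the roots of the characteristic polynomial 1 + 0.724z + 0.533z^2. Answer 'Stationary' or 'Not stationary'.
\text{Stationary}

The AR(p) characteristic polynomial is P(z) = 1 + 0.724z + 0.533z^2.
Stationarity requires all roots to lie outside the unit circle, i.e. |z| > 1 for every root.
Set 1 + (0.724) z + (0.533) z^2 = 0, i.e. a z^2 + b z + c = 0 with a = 0.533, b = 0.724, c = 1.
Discriminant D = b^2 - 4ac = (0.724)^2 - 4*(0.533)*1 = 0.524176 - (2.132) = -1.607824.
D < 0, so the roots are the complex-conjugate pair z = (-b +/- i sqrt(-D)) / (2a) = -0.6792 +/- 1.1895i.
For a conjugate pair |z|^2 = z * conj(z) = (product of roots) = c/a = 1/(0.533) = 1.876173, so |z| = sqrt(1.876173) = 1.3697 for both roots.
Moduli of all roots: 1.3697, 1.3697.
All moduli strictly greater than 1? Yes.
Verdict: Stationary.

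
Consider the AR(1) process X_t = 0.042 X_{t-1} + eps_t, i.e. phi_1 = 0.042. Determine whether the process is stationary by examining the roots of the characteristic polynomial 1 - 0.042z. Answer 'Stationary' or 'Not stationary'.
\text{Stationary}

The AR(p) characteristic polynomial is P(z) = 1 - 0.042z.
Stationarity requires all roots to lie outside the unit circle, i.e. |z| > 1 for every root.
This is linear in z: 1 + (-0.042) z = 0  =>  z = -1/(-0.042) = 23.809524,  |z| = 23.809524.
Moduli of all roots: 23.8095.
All moduli strictly greater than 1? Yes.
Verdict: Stationary.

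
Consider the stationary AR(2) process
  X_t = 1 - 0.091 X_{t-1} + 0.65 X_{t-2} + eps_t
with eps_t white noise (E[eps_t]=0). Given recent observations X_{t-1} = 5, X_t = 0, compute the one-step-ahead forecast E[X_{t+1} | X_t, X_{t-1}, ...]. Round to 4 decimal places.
E[X_{t+1} \mid \mathcal F_t] = 4.2500

For an AR(p) model X_t = c + sum_i phi_i X_{t-i} + eps_t, the
one-step-ahead conditional mean is
  E[X_{t+1} | X_t, ...] = c + sum_i phi_i X_{t+1-i}.
Substitute known values:
  E[X_{t+1} | ...] = 1 + (-0.091) * (0) + (0.65) * (5)
                   = 4.2500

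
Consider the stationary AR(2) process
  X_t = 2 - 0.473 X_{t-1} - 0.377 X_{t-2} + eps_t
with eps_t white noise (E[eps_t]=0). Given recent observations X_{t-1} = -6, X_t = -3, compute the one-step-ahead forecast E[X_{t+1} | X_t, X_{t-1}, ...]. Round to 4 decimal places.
E[X_{t+1} \mid \mathcal F_t] = 5.6810

For an AR(p) model X_t = c + sum_i phi_i X_{t-i} + eps_t, the
one-step-ahead conditional mean is
  E[X_{t+1} | X_t, ...] = c + sum_i phi_i X_{t+1-i}.
Substitute known values:
  E[X_{t+1} | ...] = 2 + (-0.473) * (-3) + (-0.377) * (-6)
                   = 5.6810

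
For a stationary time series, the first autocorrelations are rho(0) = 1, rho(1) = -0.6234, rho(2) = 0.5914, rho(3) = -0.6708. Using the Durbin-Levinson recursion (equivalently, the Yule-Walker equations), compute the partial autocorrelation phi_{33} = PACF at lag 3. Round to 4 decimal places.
\phi_{33} = -0.4000

The PACF at lag k is phi_{kk}, the last component of the solution
to the Yule-Walker system G_k phi = r_k where
  (G_k)_{ij} = rho(|i - j|), (r_k)_i = rho(i), i,j = 1..k.
Equivalently, Durbin-Levinson gives phi_{kk} iteratively:
  phi_{11} = rho(1)
  phi_{kk} = [rho(k) - sum_{j=1..k-1} phi_{k-1,j} rho(k-j)]
            / [1 - sum_{j=1..k-1} phi_{k-1,j} rho(j)],
  phi_{k,j} = phi_{k-1,j} - phi_{kk} phi_{k-1,k-j},  j = 1..k-1.
Step k = 1:
  phi_11 = rho(1) = -0.6234.
Step k = 2:
  phi_22 = [rho(2) - phi_11 rho(1)] / [1 - phi_11 rho(1)] = [0.5914 - (-0.6234)(-0.6234)] / [1 - (-0.6234)(-0.6234)]
         = 0.20277244 / 0.61137244 = 0.331668.
  Update: phi_21 = phi_11 - phi_22 phi_11 = -0.6234 - (0.331668)(-0.6234) = -0.416638.
Step k = 3:
  phi_33 = [rho(3) - phi_21 rho(2) - phi_22 rho(1)] / [1 - phi_21 rho(1) - phi_22 rho(2)]
    numerator   = -0.6708 - (-0.416638)(0.5914) - (0.331668)(-0.6234) = -0.21763845
    denominator = 1 - (-0.416638)(-0.6234) - (0.331668)(0.5914) = 0.54411939
  phi_33 = -0.21763845 / 0.54411939 = -0.4.
Therefore phi_{33} = -0.4000.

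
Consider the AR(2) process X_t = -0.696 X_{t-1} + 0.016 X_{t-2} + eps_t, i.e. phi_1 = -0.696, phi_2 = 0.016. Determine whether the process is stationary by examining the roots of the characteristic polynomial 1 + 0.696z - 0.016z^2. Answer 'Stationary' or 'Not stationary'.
\text{Stationary}

The AR(p) characteristic polynomial is P(z) = 1 + 0.696z - 0.016z^2.
Stationarity requires all roots to lie outside the unit circle, i.e. |z| > 1 for every root.
Set 1 + (0.696) z + (-0.016) z^2 = 0, i.e. a z^2 + b z + c = 0 with a = -0.016, b = 0.696, c = 1.
Discriminant D = b^2 - 4ac = (0.696)^2 - 4*(-0.016)*1 = 0.484416 - (-0.064) = 0.548416.
D >= 0, so the roots are real: z = (-b +/- sqrt(D)) / (2a) = (-0.696 +/- 0.740551) / (-0.032).
  z_1 = (-0.696 + 0.740551) / (-0.032) = -1.3922,   |z_1| = 1.3922.
  z_2 = (-0.696 - 0.740551) / (-0.032) = 44.8922,   |z_2| = 44.8922.
Moduli of all roots: 1.3922, 44.8922.
All moduli strictly greater than 1? Yes.
Verdict: Stationary.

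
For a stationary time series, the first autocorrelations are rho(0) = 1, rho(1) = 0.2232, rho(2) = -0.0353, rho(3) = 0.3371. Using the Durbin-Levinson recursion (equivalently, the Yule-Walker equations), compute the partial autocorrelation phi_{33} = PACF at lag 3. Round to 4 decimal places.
\phi_{33} = 0.3880

The PACF at lag k is phi_{kk}, the last component of the solution
to the Yule-Walker system G_k phi = r_k where
  (G_k)_{ij} = rho(|i - j|), (r_k)_i = rho(i), i,j = 1..k.
Equivalently, Durbin-Levinson gives phi_{kk} iteratively:
  phi_{11} = rho(1)
  phi_{kk} = [rho(k) - sum_{j=1..k-1} phi_{k-1,j} rho(k-j)]
            / [1 - sum_{j=1..k-1} phi_{k-1,j} rho(j)],
  phi_{k,j} = phi_{k-1,j} - phi_{kk} phi_{k-1,k-j},  j = 1..k-1.
Step k = 1:
  phi_11 = rho(1) = 0.2232.
Step k = 2:
  phi_22 = [rho(2) - phi_11 rho(1)] / [1 - phi_11 rho(1)] = [-0.0353 - (0.2232)(0.2232)] / [1 - (0.2232)(0.2232)]
         = -0.08511824 / 0.95018176 = -0.089581.
  Update: phi_21 = phi_11 - phi_22 phi_11 = 0.2232 - (-0.089581)(0.2232) = 0.243194.
Step k = 3:
  phi_33 = [rho(3) - phi_21 rho(2) - phi_22 rho(1)] / [1 - phi_21 rho(1) - phi_22 rho(2)]
    numerator   = 0.3371 - (0.243194)(-0.0353) - (-0.089581)(0.2232) = 0.36567925
    denominator = 1 - (0.243194)(0.2232) - (-0.089581)(-0.0353) = 0.94255678
  phi_33 = 0.36567925 / 0.94255678 = 0.388.
Therefore phi_{33} = 0.3880.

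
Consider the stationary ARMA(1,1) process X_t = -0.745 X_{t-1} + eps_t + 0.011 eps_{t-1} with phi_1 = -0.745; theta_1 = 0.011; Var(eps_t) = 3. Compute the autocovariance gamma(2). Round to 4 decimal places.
\gamma(2) = 3.6565

Multiply the model equation by X_{t-k} and take expectations. With theta_0 = psi_0 = 1 and psi_j the MA(infinity) weights, this gives
  gamma(k) - sum_i phi_i gamma(k-i) = c_k,
  c_k = sigma^2 * sum_{j=k..q} theta_j psi_{j-k}   (c_k = 0 for k > q),
using gamma(-m) = gamma(m).
psi-weights needed (psi_j = theta_j + sum_i phi_i psi_{j-i}):
  psi_1 = theta_1 + phi_1 = 0.011 + (-0.745) = -0.734
Right-hand sides:
  c_0 = sigma^2 (1 + theta_1 psi_1) = 3 * (1 + (0.011)(-0.734)) = 3 * 0.991926 = 2.975778
  c_1 = sigma^2 theta_1 = 3 * (0.011) = 0.033
  c_2 = 0
Equations for k = 0 and k = 1 (AR order 1):
  gamma(0) = phi_1 gamma(1) + c_0
  gamma(1) = phi_1 gamma(0) + c_1
Substituting the second into the first: gamma(0) (1 - phi_1^2) = c_0 + phi_1 c_1, so
  gamma(0) = (c_0 + phi_1 c_1) / (1 - phi_1^2) = (2.975778 + (-0.745)(0.033)) / (1 - (-0.745)^2) = 2.951193 / 0.444975 = 6.632267.
  gamma(1) = phi_1 gamma(0) + c_1 = (-0.745)(6.632267) + (0.033) = -4.908039.
For k = 2 (> q): gamma(2) = phi_1 gamma(1) = (-0.745)(-4.908039) = 3.656489.
Therefore gamma(2) = 3.6565 (to 4 decimal places).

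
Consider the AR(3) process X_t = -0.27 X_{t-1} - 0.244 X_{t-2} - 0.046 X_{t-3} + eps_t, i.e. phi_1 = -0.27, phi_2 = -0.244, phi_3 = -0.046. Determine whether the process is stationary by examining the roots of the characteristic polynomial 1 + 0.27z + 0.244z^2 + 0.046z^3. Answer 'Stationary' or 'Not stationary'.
\text{Stationary}

The AR(p) characteristic polynomial is P(z) = 1 + 0.27z + 0.244z^2 + 0.046z^3.
Stationarity requires all roots to lie outside the unit circle, i.e. |z| > 1 for every root.
Degree 3: look for a simple real root z0 first, then factor out (1 - z/z0) and solve the remaining quadratic.
Testing z0 = -5: P(-5) = 1 + (0.27)(-5) + (0.244)(-5)^2 + (0.046)(-5)^3
  = 1 + (-1.35) + (6.1) + (-5.75) = 0.  So z_0 = -5 is a root, |z_0| = 5.
Divide out the factor (1 + 0.2 z) = (1 - z/z0) (since 1/z0 = -0.2):
  P(z) = (1 + 0.2 z)(1 + (0.07) z + (0.23) z^2)
  [check: z-coef 0.07 - (-0.2) = 0.27; z^2-coef 0.23 - (-0.2)(0.07) = 0.244; z^3-coef -(-0.2)(0.23) = 0.046.]
Remaining roots from the quadratic factor 1 + (0.07) z + (0.23) z^2:
  Set 1 + (0.07) z + (0.23) z^2 = 0, i.e. a z^2 + b z + c = 0 with a = 0.23, b = 0.07, c = 1.
  Discriminant D = b^2 - 4ac = (0.07)^2 - 4*(0.23)*1 = 0.0049 - (0.92) = -0.9151.
  D < 0, so the roots are the complex-conjugate pair z = (-b +/- i sqrt(-D)) / (2a) = -0.1522 +/- 2.0796i.
  For a conjugate pair |z|^2 = z * conj(z) = (product of roots) = c/a = 1/(0.23) = 4.347826, so |z| = sqrt(4.347826) = 2.0851 for both roots.
Moduli of all roots: 5.0000, 2.0851, 2.0851.
All moduli strictly greater than 1? Yes.
Verdict: Stationary.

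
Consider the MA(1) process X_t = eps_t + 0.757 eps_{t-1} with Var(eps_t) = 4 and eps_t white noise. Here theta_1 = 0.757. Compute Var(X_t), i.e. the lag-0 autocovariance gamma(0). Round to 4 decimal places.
\gamma(0) = 6.2922

For an MA(q) process X_t = eps_t + sum_i theta_i eps_{t-i} with
Var(eps_t) = sigma^2, the variance is
  gamma(0) = sigma^2 * (1 + sum_i theta_i^2).
  sum_i theta_i^2 = (0.757)^2 = 0.573049.
  gamma(0) = 4 * (1 + 0.573049) = 4 * 1.573049 = 6.292196, which rounds to 6.2922.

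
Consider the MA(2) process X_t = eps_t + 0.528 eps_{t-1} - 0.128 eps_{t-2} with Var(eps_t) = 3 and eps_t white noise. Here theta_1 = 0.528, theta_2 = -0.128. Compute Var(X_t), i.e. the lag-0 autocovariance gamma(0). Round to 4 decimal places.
\gamma(0) = 3.8855

For an MA(q) process X_t = eps_t + sum_i theta_i eps_{t-i} with
Var(eps_t) = sigma^2, the variance is
  gamma(0) = sigma^2 * (1 + sum_i theta_i^2).
  sum_i theta_i^2 = (0.528)^2 + (-0.128)^2 = 0.278784 + 0.016384 = 0.295168.
  gamma(0) = 3 * (1 + 0.295168) = 3 * 1.295168 = 3.885504, which rounds to 3.8855.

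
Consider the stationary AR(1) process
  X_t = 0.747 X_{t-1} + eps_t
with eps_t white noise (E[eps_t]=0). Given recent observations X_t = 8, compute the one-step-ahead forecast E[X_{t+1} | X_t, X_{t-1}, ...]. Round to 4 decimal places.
E[X_{t+1} \mid \mathcal F_t] = 5.9760

For an AR(p) model X_t = c + sum_i phi_i X_{t-i} + eps_t, the
one-step-ahead conditional mean is
  E[X_{t+1} | X_t, ...] = c + sum_i phi_i X_{t+1-i}.
Substitute known values:
  E[X_{t+1} | ...] = (0.747) * (8)
                   = 5.9760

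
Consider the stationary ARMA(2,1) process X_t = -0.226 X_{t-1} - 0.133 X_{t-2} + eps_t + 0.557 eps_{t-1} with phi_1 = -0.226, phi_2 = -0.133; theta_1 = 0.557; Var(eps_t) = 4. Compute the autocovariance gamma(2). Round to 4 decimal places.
\gamma(2) = -0.8501

Multiply the model equation by X_{t-k} and take expectations. With theta_0 = psi_0 = 1 and psi_j the MA(infinity) weights, this gives
  gamma(k) - sum_i phi_i gamma(k-i) = c_k,
  c_k = sigma^2 * sum_{j=k..q} theta_j psi_{j-k}   (c_k = 0 for k > q),
using gamma(-m) = gamma(m).
psi-weights needed (psi_j = theta_j + sum_i phi_i psi_{j-i}):
  psi_1 = theta_1 + phi_1 = 0.557 + (-0.226) = 0.331
Right-hand sides:
  c_0 = sigma^2 (1 + theta_1 psi_1) = 4 * (1 + (0.557)(0.331)) = 4 * 1.184367 = 4.737468
  c_1 = sigma^2 theta_1 = 4 * (0.557) = 2.228
  c_2 = 0
Equations for k = 0, 1, 2 (AR order 2, c_2 = 0):
  (E0) gamma(0) = phi_1 gamma(1) + phi_2 gamma(2) + c_0
  (E1) gamma(1) = phi_1 gamma(0) + phi_2 gamma(1) + c_1
  (E2) gamma(2) = phi_1 gamma(1) + phi_2 gamma(0)
From (E1): gamma(1) = A gamma(0) + B with
  A = phi_1 / (1 - phi_2) = -0.226 / 1.133 = -0.19947,   B = c_1 / (1 - phi_2) = 2.228 / 1.133 = 1.966461.
Insert (E2) into (E0): gamma(0) (1 - phi_2^2) = phi_1 (1 + phi_2) gamma(1) + c_0.
  phi_1 (1 + phi_2) = (-0.226)(0.867) = -0.195942,   1 - phi_2^2 = 0.982311.
Replace gamma(1) by A gamma(0) + B and collect gamma(0):
  gamma(0) [0.982311 - (-0.195942)(-0.19947)] = (-0.195942)(1.966461) + 4.737468
  gamma(0) * 0.943226 = 4.352156
  gamma(0) = 4.352156 / 0.943226 = 4.614116.
  gamma(1) = A gamma(0) + B = (-0.19947)(4.614116) + (1.966461) = 1.046081.
  gamma(2) = phi_1 gamma(1) + phi_2 gamma(0) = (-0.226)(1.046081) + (-0.133)(4.614116) = -0.850092.
Therefore gamma(2) = -0.8501 (to 4 decimal places).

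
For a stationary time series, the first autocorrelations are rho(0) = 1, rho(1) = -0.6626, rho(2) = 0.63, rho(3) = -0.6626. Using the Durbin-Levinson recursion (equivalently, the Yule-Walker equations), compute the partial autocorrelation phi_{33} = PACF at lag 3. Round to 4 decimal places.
\phi_{33} = -0.3260

The PACF at lag k is phi_{kk}, the last component of the solution
to the Yule-Walker system G_k phi = r_k where
  (G_k)_{ij} = rho(|i - j|), (r_k)_i = rho(i), i,j = 1..k.
Equivalently, Durbin-Levinson gives phi_{kk} iteratively:
  phi_{11} = rho(1)
  phi_{kk} = [rho(k) - sum_{j=1..k-1} phi_{k-1,j} rho(k-j)]
            / [1 - sum_{j=1..k-1} phi_{k-1,j} rho(j)],
  phi_{k,j} = phi_{k-1,j} - phi_{kk} phi_{k-1,k-j},  j = 1..k-1.
Step k = 1:
  phi_11 = rho(1) = -0.6626.
Step k = 2:
  phi_22 = [rho(2) - phi_11 rho(1)] / [1 - phi_11 rho(1)] = [0.63 - (-0.6626)(-0.6626)] / [1 - (-0.6626)(-0.6626)]
         = 0.19096124 / 0.56096124 = 0.340418.
  Update: phi_21 = phi_11 - phi_22 phi_11 = -0.6626 - (0.340418)(-0.6626) = -0.437039.
Step k = 3:
  phi_33 = [rho(3) - phi_21 rho(2) - phi_22 rho(1)] / [1 - phi_21 rho(1) - phi_22 rho(2)]
    numerator   = -0.6626 - (-0.437039)(0.63) - (0.340418)(-0.6626) = -0.16170447
    denominator = 1 - (-0.437039)(-0.6626) - (0.340418)(0.63) = 0.49595462
  phi_33 = -0.16170447 / 0.49595462 = -0.326.
Therefore phi_{33} = -0.3260.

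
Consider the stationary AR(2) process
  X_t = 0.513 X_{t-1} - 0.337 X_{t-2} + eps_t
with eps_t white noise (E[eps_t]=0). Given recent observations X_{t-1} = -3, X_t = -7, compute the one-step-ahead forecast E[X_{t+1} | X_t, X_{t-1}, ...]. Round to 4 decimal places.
E[X_{t+1} \mid \mathcal F_t] = -2.5800

For an AR(p) model X_t = c + sum_i phi_i X_{t-i} + eps_t, the
one-step-ahead conditional mean is
  E[X_{t+1} | X_t, ...] = c + sum_i phi_i X_{t+1-i}.
Substitute known values:
  E[X_{t+1} | ...] = (0.513) * (-7) + (-0.337) * (-3)
                   = -2.5800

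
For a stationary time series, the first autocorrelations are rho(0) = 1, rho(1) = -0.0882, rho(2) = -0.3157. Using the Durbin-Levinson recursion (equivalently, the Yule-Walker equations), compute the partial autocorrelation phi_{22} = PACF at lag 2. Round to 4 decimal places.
\phi_{22} = -0.3260

The PACF at lag k is phi_{kk}, the last component of the solution
to the Yule-Walker system G_k phi = r_k where
  (G_k)_{ij} = rho(|i - j|), (r_k)_i = rho(i), i,j = 1..k.
Equivalently, Durbin-Levinson gives phi_{kk} iteratively:
  phi_{11} = rho(1)
  phi_{kk} = [rho(k) - sum_{j=1..k-1} phi_{k-1,j} rho(k-j)]
            / [1 - sum_{j=1..k-1} phi_{k-1,j} rho(j)],
  phi_{k,j} = phi_{k-1,j} - phi_{kk} phi_{k-1,k-j},  j = 1..k-1.
Step k = 1:
  phi_11 = rho(1) = -0.0882.
Step k = 2:
  phi_22 = [rho(2) - phi_11 rho(1)] / [1 - phi_11 rho(1)] = [-0.3157 - (-0.0882)(-0.0882)] / [1 - (-0.0882)(-0.0882)]
         = -0.32347924 / 0.99222076 = -0.326.
Therefore phi_{22} = -0.3260.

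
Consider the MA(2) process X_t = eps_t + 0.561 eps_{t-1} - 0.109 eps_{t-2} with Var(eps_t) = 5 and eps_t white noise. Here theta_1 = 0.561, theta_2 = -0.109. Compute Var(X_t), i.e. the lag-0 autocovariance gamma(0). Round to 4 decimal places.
\gamma(0) = 6.6330

For an MA(q) process X_t = eps_t + sum_i theta_i eps_{t-i} with
Var(eps_t) = sigma^2, the variance is
  gamma(0) = sigma^2 * (1 + sum_i theta_i^2).
  sum_i theta_i^2 = (0.561)^2 + (-0.109)^2 = 0.314721 + 0.011881 = 0.326602.
  gamma(0) = 5 * (1 + 0.326602) = 5 * 1.326602 = 6.63301, which rounds to 6.6330.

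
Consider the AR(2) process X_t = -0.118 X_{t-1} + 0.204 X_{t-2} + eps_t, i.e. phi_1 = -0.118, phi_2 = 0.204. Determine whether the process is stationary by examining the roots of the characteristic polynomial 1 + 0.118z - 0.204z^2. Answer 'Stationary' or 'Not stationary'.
\text{Stationary}

The AR(p) characteristic polynomial is P(z) = 1 + 0.118z - 0.204z^2.
Stationarity requires all roots to lie outside the unit circle, i.e. |z| > 1 for every root.
Set 1 + (0.118) z + (-0.204) z^2 = 0, i.e. a z^2 + b z + c = 0 with a = -0.204, b = 0.118, c = 1.
Discriminant D = b^2 - 4ac = (0.118)^2 - 4*(-0.204)*1 = 0.013924 - (-0.816) = 0.829924.
D >= 0, so the roots are real: z = (-b +/- sqrt(D)) / (2a) = (-0.118 +/- 0.911002) / (-0.408).
  z_1 = (-0.118 + 0.911002) / (-0.408) = -1.9436,   |z_1| = 1.9436.
  z_2 = (-0.118 - 0.911002) / (-0.408) = 2.5221,   |z_2| = 2.5221.
Moduli of all roots: 1.9436, 2.5221.
All moduli strictly greater than 1? Yes.
Verdict: Stationary.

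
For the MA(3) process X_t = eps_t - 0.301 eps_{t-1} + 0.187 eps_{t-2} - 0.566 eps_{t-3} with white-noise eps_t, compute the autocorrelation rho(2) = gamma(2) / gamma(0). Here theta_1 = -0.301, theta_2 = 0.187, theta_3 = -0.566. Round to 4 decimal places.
\rho(2) = 0.2472

For an MA(q) process with theta_0 = 1, the autocovariance is
  gamma(k) = sigma^2 * sum_{i=0..q-k} theta_i * theta_{i+k},
and rho(k) = gamma(k) / gamma(0). Sigma^2 cancels.
  numerator   = (1)*(0.187) + (-0.301)*(-0.566) = 0.357366.
  denominator = (1)^2 + (-0.301)^2 + (0.187)^2 + (-0.566)^2 = 1.445926.
  rho(2) = 0.357366 / 1.445926 = 0.2472.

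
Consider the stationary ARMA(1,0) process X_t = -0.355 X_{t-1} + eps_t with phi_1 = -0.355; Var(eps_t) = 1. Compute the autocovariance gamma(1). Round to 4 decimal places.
\gamma(1) = -0.4062

Multiply the model equation by X_{t-k} and take expectations. With theta_0 = psi_0 = 1 and psi_j the MA(infinity) weights, this gives
  gamma(k) - sum_i phi_i gamma(k-i) = c_k,
  c_k = sigma^2 * sum_{j=k..q} theta_j psi_{j-k}   (c_k = 0 for k > q),
using gamma(-m) = gamma(m).
Pure AR (q = 0): c_0 = sigma^2 = 1, c_k = 0 for k >= 1.
Equations for k = 0 and k = 1 (AR order 1):
  gamma(0) = phi_1 gamma(1) + c_0
  gamma(1) = phi_1 gamma(0) + c_1
Substituting the second into the first: gamma(0) (1 - phi_1^2) = c_0 + phi_1 c_1, so
  gamma(0) = c_0 / (1 - phi_1^2) = 1 / (1 - (-0.355)^2) = 1 / 0.873975 = 1.144197.
  gamma(1) = phi_1 gamma(0) = (-0.355)(1.144197) = -0.40619.
Therefore gamma(1) = -0.4062 (to 4 decimal places).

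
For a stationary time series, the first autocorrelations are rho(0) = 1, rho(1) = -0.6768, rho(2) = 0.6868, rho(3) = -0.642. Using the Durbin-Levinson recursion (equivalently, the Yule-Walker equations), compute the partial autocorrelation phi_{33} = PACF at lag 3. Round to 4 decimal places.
\phi_{33} = -0.1969

The PACF at lag k is phi_{kk}, the last component of the solution
to the Yule-Walker system G_k phi = r_k where
  (G_k)_{ij} = rho(|i - j|), (r_k)_i = rho(i), i,j = 1..k.
Equivalently, Durbin-Levinson gives phi_{kk} iteratively:
  phi_{11} = rho(1)
  phi_{kk} = [rho(k) - sum_{j=1..k-1} phi_{k-1,j} rho(k-j)]
            / [1 - sum_{j=1..k-1} phi_{k-1,j} rho(j)],
  phi_{k,j} = phi_{k-1,j} - phi_{kk} phi_{k-1,k-j},  j = 1..k-1.
Step k = 1:
  phi_11 = rho(1) = -0.6768.
Step k = 2:
  phi_22 = [rho(2) - phi_11 rho(1)] / [1 - phi_11 rho(1)] = [0.6868 - (-0.6768)(-0.6768)] / [1 - (-0.6768)(-0.6768)]
         = 0.22874176 / 0.54194176 = 0.422078.
  Update: phi_21 = phi_11 - phi_22 phi_11 = -0.6768 - (0.422078)(-0.6768) = -0.391138.
Step k = 3:
  phi_33 = [rho(3) - phi_21 rho(2) - phi_22 rho(1)] / [1 - phi_21 rho(1) - phi_22 rho(2)]
    numerator   = -0.642 - (-0.391138)(0.6868) - (0.422078)(-0.6768) = -0.08770427
    denominator = 1 - (-0.391138)(-0.6768) - (0.422078)(0.6868) = 0.44539487
  phi_33 = -0.08770427 / 0.44539487 = -0.1969.
Therefore phi_{33} = -0.1969.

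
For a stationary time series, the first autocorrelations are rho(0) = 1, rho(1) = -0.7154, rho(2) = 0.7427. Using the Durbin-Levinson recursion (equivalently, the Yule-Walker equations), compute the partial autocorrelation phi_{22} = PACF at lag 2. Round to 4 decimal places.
\phi_{22} = 0.4730

The PACF at lag k is phi_{kk}, the last component of the solution
to the Yule-Walker system G_k phi = r_k where
  (G_k)_{ij} = rho(|i - j|), (r_k)_i = rho(i), i,j = 1..k.
Equivalently, Durbin-Levinson gives phi_{kk} iteratively:
  phi_{11} = rho(1)
  phi_{kk} = [rho(k) - sum_{j=1..k-1} phi_{k-1,j} rho(k-j)]
            / [1 - sum_{j=1..k-1} phi_{k-1,j} rho(j)],
  phi_{k,j} = phi_{k-1,j} - phi_{kk} phi_{k-1,k-j},  j = 1..k-1.
Step k = 1:
  phi_11 = rho(1) = -0.7154.
Step k = 2:
  phi_22 = [rho(2) - phi_11 rho(1)] / [1 - phi_11 rho(1)] = [0.7427 - (-0.7154)(-0.7154)] / [1 - (-0.7154)(-0.7154)]
         = 0.23090284 / 0.48820284 = 0.473.
Therefore phi_{22} = 0.4730.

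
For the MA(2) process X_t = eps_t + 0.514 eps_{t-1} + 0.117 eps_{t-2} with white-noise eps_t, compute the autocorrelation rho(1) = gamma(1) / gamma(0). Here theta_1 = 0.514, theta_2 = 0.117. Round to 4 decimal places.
\rho(1) = 0.4493

For an MA(q) process with theta_0 = 1, the autocovariance is
  gamma(k) = sigma^2 * sum_{i=0..q-k} theta_i * theta_{i+k},
and rho(k) = gamma(k) / gamma(0). Sigma^2 cancels.
  numerator   = (1)*(0.514) + (0.514)*(0.117) = 0.574138.
  denominator = (1)^2 + (0.514)^2 + (0.117)^2 = 1.277885.
  rho(1) = 0.574138 / 1.277885 = 0.4493.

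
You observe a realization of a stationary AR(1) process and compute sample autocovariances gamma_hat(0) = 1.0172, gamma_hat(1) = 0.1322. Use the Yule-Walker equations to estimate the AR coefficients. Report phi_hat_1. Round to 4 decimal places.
\hat\phi_{1} = 0.1300

The Yule-Walker equations for an AR(p) process read, in matrix form,
  Gamma_p phi = r_p,   with   (Gamma_p)_{ij} = gamma(|i - j|),
                       (r_p)_i = gamma(i),   i,j = 1..p.
Substitute the sample gammas (Toeplitz matrix and right-hand side of size 1):
  Gamma_p = [[1.0172]]
  r_p     = [0.1322]
With p = 1 this is the single equation gamma(0) phi_1 = gamma(1):
  phi_hat_1 = gamma(1) / gamma(0) = 0.1322 / 1.0172 = 0.1300.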